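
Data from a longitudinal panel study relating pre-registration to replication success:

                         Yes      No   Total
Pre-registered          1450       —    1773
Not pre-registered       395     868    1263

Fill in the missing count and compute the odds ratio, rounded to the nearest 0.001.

The missing cell is in the exposed row: 1773 − 1450 = 323.
So a = 1450, b = 323, c = 395, d = 868.
OR = (a·d)/(b·c) = (1450 × 868) / (323 × 395) = 1258600 / 127585 = 9.86480

9.865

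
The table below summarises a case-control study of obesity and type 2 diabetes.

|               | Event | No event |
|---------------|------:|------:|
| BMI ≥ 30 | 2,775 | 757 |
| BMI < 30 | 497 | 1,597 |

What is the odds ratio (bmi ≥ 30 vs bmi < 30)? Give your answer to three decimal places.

Cells: a = 2775, b = 757, c = 497, d = 1597.
OR = (a·d)/(b·c) = (2775 × 1597) / (757 × 497) = 4431675 / 376229 = 11.77920
The odds of type 2 diabetes are about 11.78 times as high in the bmi ≥ 30 group.

11.779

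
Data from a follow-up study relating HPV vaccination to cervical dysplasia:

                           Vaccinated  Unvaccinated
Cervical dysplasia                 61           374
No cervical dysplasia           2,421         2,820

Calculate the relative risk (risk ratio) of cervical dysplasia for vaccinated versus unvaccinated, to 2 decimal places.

Reading the table with exposure as columns: a = 61 (Vaccinated, case), b = 2421 (Vaccinated, non-case), c = 374 (Unvaccinated, case), d = 2820.
Risk in exposed = 61/2482 = 0.02458; risk in unexposed = 374/3194 = 0.11709.
RR = 0.02458 / 0.11709 = 0.20989
The risk is 79% lower among the exposed than among the unexposed.

0.21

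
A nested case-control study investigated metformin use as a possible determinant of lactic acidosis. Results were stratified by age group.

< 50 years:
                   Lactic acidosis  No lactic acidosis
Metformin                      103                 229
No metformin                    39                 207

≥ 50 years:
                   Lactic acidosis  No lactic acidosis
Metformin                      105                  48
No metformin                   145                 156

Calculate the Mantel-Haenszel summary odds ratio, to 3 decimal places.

OR_MH = Σ(aᵢdᵢ/nᵢ) / Σ(bᵢcᵢ/nᵢ), where nᵢ is the stratum total.
Stratum 1 (< 50 years): n = 578; a·d/n = 103·207/578 = 36.8875; b·c/n = 229·39/578 = 15.4516
Stratum 2 (≥ 50 years): n = 454; a·d/n = 105·156/454 = 36.0793; b·c/n = 48·145/454 = 15.3304
OR_MH = (36.8875 + 36.0793) / (15.4516 + 15.3304) = 72.9668 / 30.7820 = 2.37044

2.370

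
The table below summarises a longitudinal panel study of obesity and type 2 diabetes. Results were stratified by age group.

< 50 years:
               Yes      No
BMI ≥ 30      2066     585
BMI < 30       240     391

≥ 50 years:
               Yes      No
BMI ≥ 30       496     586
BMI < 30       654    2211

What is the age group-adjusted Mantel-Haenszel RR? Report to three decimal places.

RR_MH = Σ(aᵢ·n₀ᵢ/nᵢ) / Σ(cᵢ·n₁ᵢ/nᵢ), with n₁ᵢ = aᵢ+bᵢ (exposed), n₀ᵢ = cᵢ+dᵢ (unexposed), nᵢ = n₁ᵢ+n₀ᵢ.
Stratum 1 (< 50 years): n₁ = 2651, n₀ = 631, n = 3282; a·n₀/n = 2066·631/3282 = 397.2108; c·n₁/n = 240·2651/3282 = 193.8574
Stratum 2 (≥ 50 years): n₁ = 1082, n₀ = 2865, n = 3947; a·n₀/n = 496·2865/3947 = 360.0304; c·n₁/n = 654·1082/3947 = 179.2825
RR_MH = (397.2108 + 360.0304) / (193.8574 + 179.2825) = 757.2412 / 373.1399 = 2.02938

2.029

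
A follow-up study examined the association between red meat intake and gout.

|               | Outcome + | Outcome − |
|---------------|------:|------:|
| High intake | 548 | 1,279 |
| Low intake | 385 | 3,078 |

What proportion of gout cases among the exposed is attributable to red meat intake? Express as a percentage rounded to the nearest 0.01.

Cells: a = 548, b = 1279, c = 385, d = 3078.
Risk in exposed = 548/1827 = 0.29995; risk in unexposed = 385/3463 = 0.11118.
RR = 0.29995/0.11118 = 2.69795
AR% = (RR − 1)/RR × 100 = (2.69795 − 1)/2.69795 × 100 = 62.9348%

62.93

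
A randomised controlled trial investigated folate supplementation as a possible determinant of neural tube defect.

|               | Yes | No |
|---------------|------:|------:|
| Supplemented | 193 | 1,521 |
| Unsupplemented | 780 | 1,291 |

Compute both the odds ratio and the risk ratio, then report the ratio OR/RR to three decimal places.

Cells: a = 193, b = 1521, c = 780, d = 1291.
OR = (193·1291)/(1521·780) = 249163/1186380 = 0.21002
Risk in exposed = 193/1714 = 0.11260; risk in unexposed = 780/2071 = 0.37663; RR = 0.29897
OR/RR = 0.21002 / 0.29897 = 0.70247
The outcome is not rare, so the OR lies further from 1 than the RR.

0.702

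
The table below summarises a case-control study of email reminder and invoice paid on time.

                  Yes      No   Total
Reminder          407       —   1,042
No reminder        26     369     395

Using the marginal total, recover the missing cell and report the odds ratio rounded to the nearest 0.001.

The missing cell is in the exposed row: 1042 − 407 = 635.
So a = 407, b = 635, c = 26, d = 369.
OR = (a·d)/(b·c) = (407 × 369) / (635 × 26) = 150183 / 16510 = 9.09649

9.096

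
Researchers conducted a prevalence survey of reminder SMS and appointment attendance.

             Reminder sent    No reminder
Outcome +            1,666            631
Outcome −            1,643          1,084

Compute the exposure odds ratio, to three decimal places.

1.742

Reading the table with exposure as columns: a = 1666 (Reminder sent, case), b = 1643 (Reminder sent, non-case), c = 631 (No reminder, case), d = 1084.
OR = (a·d)/(b·c) = (1666 × 1084) / (1643 × 631) = 1805944 / 1036733 = 1.74196
The odds of appointment attendance are about 1.74 times as high in the reminder sent group.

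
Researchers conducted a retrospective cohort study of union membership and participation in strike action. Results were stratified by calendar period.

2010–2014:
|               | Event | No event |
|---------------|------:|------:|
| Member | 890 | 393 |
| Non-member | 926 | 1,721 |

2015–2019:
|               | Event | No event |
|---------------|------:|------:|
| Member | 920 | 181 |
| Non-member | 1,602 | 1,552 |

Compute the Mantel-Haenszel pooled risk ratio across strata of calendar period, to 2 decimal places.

RR_MH = Σ(aᵢ·n₀ᵢ/nᵢ) / Σ(cᵢ·n₁ᵢ/nᵢ), with n₁ᵢ = aᵢ+bᵢ (exposed), n₀ᵢ = cᵢ+dᵢ (unexposed), nᵢ = n₁ᵢ+n₀ᵢ.
Stratum 1 (2010–2014): n₁ = 1283, n₀ = 2647, n = 3930; a·n₀/n = 890·2647/3930 = 599.4478; c·n₁/n = 926·1283/3930 = 302.3048
Stratum 2 (2015–2019): n₁ = 1101, n₀ = 3154, n = 4255; a·n₀/n = 920·3154/4255 = 681.9459; c·n₁/n = 1602·1101/4255 = 414.5246
RR_MH = (599.4478 + 681.9459) / (302.3048 + 414.5246) = 1281.3938 / 716.8294 = 1.78759

1.79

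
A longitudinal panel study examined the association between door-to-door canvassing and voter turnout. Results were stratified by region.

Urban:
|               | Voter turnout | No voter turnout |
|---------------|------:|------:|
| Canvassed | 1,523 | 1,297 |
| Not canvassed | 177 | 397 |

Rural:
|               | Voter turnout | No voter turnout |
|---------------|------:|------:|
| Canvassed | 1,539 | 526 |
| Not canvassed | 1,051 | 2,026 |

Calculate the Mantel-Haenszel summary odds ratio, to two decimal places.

OR_MH = Σ(aᵢdᵢ/nᵢ) / Σ(bᵢcᵢ/nᵢ), where nᵢ is the stratum total.
Stratum 1 (Urban): n = 3394; a·d/n = 1523·397/3394 = 178.1470; b·c/n = 1297·177/3394 = 67.6397
Stratum 2 (Rural): n = 5142; a·d/n = 1539·2026/5142 = 606.3816; b·c/n = 526·1051/5142 = 107.5119
OR_MH = (178.1470 + 606.3816) / (67.6397 + 107.5119) = 784.5286 / 175.1515 = 4.47914

4.48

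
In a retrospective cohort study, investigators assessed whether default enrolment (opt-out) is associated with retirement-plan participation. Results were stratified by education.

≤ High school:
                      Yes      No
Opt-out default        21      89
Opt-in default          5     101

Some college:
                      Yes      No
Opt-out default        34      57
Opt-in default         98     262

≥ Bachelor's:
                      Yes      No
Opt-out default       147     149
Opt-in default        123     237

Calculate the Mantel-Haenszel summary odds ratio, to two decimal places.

OR_MH = Σ(aᵢdᵢ/nᵢ) / Σ(bᵢcᵢ/nᵢ), where nᵢ is the stratum total.
Stratum 1 (≤ High school): n = 216; a·d/n = 21·101/216 = 9.8194; b·c/n = 89·5/216 = 2.0602
Stratum 2 (Some college): n = 451; a·d/n = 34·262/451 = 19.7517; b·c/n = 57·98/451 = 12.3858
Stratum 3 (≥ Bachelor's): n = 656; a·d/n = 147·237/656 = 53.1082; b·c/n = 149·123/656 = 27.9375
OR_MH = (9.8194 + 19.7517 + 53.1082) / (2.0602 + 12.3858 + 27.9375) = 82.6793 / 42.3835 = 1.95074

1.95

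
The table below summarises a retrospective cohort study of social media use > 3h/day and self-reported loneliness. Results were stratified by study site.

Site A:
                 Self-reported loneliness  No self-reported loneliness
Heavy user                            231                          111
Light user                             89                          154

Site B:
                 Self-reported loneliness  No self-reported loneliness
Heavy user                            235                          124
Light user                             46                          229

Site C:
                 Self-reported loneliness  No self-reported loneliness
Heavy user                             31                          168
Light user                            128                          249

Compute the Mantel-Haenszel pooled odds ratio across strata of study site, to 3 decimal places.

OR_MH = Σ(aᵢdᵢ/nᵢ) / Σ(bᵢcᵢ/nᵢ), where nᵢ is the stratum total.
Stratum 1 (Site A): n = 585; a·d/n = 231·154/585 = 60.8103; b·c/n = 111·89/585 = 16.8872
Stratum 2 (Site B): n = 634; a·d/n = 235·229/634 = 84.8817; b·c/n = 124·46/634 = 8.9968
Stratum 3 (Site C): n = 576; a·d/n = 31·249/576 = 13.4010; b·c/n = 168·128/576 = 37.3333
OR_MH = (60.8103 + 84.8817 + 13.4010) / (16.8872 + 8.9968 + 37.3333) = 159.0930 / 63.2174 = 2.51660

2.517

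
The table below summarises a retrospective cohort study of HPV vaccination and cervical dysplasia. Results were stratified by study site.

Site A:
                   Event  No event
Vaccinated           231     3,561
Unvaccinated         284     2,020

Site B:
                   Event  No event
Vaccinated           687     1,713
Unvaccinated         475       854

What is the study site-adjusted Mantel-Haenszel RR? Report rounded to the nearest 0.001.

0.689

RR_MH = Σ(aᵢ·n₀ᵢ/nᵢ) / Σ(cᵢ·n₁ᵢ/nᵢ), with n₁ᵢ = aᵢ+bᵢ (exposed), n₀ᵢ = cᵢ+dᵢ (unexposed), nᵢ = n₁ᵢ+n₀ᵢ.
Stratum 1 (Site A): n₁ = 3792, n₀ = 2304, n = 6096; a·n₀/n = 231·2304/6096 = 87.3071; c·n₁/n = 284·3792/6096 = 176.6614
Stratum 2 (Site B): n₁ = 2400, n₀ = 1329, n = 3729; a·n₀/n = 687·1329/3729 = 244.8439; c·n₁/n = 475·2400/3729 = 305.7120
RR_MH = (87.3071 + 244.8439) / (176.6614 + 305.7120) = 332.1510 / 482.3734 = 0.68858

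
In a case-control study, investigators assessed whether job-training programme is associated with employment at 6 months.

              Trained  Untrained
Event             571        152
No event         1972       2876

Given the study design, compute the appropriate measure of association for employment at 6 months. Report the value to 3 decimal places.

5.479

Reading the table with exposure as columns: a = 571 (Trained, case), b = 1972 (Trained, non-case), c = 152 (Untrained, case), d = 2876.
This is a case-control study: participants were sampled on outcome status, so risks in the source population cannot be estimated directly — relative risk is not valid here. The odds ratio is the appropriate measure.
OR = (a·d)/(b·c) = (571 × 2876) / (1972 × 152) = 1642196 / 299744 = 5.47866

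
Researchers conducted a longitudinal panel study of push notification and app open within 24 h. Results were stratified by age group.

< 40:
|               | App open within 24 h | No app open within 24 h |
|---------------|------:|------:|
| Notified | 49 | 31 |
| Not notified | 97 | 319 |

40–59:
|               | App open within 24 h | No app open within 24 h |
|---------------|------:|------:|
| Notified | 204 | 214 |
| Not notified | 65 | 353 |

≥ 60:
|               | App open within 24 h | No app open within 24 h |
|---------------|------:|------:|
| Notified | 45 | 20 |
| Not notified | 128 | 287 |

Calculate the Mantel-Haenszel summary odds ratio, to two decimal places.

OR_MH = Σ(aᵢdᵢ/nᵢ) / Σ(bᵢcᵢ/nᵢ), where nᵢ is the stratum total.
Stratum 1 (< 40): n = 496; a·d/n = 49·319/496 = 31.5141; b·c/n = 31·97/496 = 6.0625
Stratum 2 (40–59): n = 836; a·d/n = 204·353/836 = 86.1388; b·c/n = 214·65/836 = 16.6388
Stratum 3 (≥ 60): n = 480; a·d/n = 45·287/480 = 26.9062; b·c/n = 20·128/480 = 5.3333
OR_MH = (31.5141 + 86.1388 + 26.9062) / (6.0625 + 16.6388 + 5.3333) = 144.5591 / 28.0346 = 5.15646

5.16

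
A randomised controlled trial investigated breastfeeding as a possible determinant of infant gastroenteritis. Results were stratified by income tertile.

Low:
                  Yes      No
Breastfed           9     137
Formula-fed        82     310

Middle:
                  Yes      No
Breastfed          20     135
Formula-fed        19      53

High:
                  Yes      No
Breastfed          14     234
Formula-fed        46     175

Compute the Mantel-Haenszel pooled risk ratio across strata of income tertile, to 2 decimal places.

RR_MH = Σ(aᵢ·n₀ᵢ/nᵢ) / Σ(cᵢ·n₁ᵢ/nᵢ), with n₁ᵢ = aᵢ+bᵢ (exposed), n₀ᵢ = cᵢ+dᵢ (unexposed), nᵢ = n₁ᵢ+n₀ᵢ.
Stratum 1 (Low): n₁ = 146, n₀ = 392, n = 538; a·n₀/n = 9·392/538 = 6.5576; c·n₁/n = 82·146/538 = 22.2528
Stratum 2 (Middle): n₁ = 155, n₀ = 72, n = 227; a·n₀/n = 20·72/227 = 6.3436; c·n₁/n = 19·155/227 = 12.9736
Stratum 3 (High): n₁ = 248, n₀ = 221, n = 469; a·n₀/n = 14·221/469 = 6.5970; c·n₁/n = 46·248/469 = 24.3241
RR_MH = (6.5576 + 6.3436 + 6.5970) / (22.2528 + 12.9736 + 24.3241) = 19.4982 / 59.5505 = 0.32742

0.33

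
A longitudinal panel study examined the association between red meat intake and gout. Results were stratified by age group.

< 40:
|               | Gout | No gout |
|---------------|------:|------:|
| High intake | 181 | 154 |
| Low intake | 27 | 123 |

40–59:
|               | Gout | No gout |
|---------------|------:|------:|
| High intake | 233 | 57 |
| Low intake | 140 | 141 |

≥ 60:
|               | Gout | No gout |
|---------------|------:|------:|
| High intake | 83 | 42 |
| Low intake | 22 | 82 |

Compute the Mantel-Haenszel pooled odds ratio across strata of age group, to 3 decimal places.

OR_MH = Σ(aᵢdᵢ/nᵢ) / Σ(bᵢcᵢ/nᵢ), where nᵢ is the stratum total.
Stratum 1 (< 40): n = 485; a·d/n = 181·123/485 = 45.9031; b·c/n = 154·27/485 = 8.5732
Stratum 2 (40–59): n = 571; a·d/n = 233·141/571 = 57.5359; b·c/n = 57·140/571 = 13.9755
Stratum 3 (≥ 60): n = 229; a·d/n = 83·82/229 = 29.7205; b·c/n = 42·22/229 = 4.0349
OR_MH = (45.9031 + 57.5359 + 29.7205) / (8.5732 + 13.9755 + 4.0349) = 133.1595 / 26.5836 = 5.00908

5.009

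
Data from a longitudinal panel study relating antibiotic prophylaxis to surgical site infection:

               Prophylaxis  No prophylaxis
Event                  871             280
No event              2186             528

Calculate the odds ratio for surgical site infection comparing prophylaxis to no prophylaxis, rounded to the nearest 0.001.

Reading the table with exposure as columns: a = 871 (Prophylaxis, case), b = 2186 (Prophylaxis, non-case), c = 280 (No prophylaxis, case), d = 528.
OR = (a·d)/(b·c) = (871 × 528) / (2186 × 280) = 459888 / 612080 = 0.75135
Exposure is associated with lower odds of surgical site infection (OR = 0.75 < 1).

0.751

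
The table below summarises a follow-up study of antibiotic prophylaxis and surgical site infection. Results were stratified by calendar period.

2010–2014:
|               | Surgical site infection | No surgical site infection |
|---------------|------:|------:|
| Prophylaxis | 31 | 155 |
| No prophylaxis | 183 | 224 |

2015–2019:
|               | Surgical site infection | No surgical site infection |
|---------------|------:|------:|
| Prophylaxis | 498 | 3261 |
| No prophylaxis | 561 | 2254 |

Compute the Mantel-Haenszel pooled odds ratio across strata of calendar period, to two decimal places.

0.56

OR_MH = Σ(aᵢdᵢ/nᵢ) / Σ(bᵢcᵢ/nᵢ), where nᵢ is the stratum total.
Stratum 1 (2010–2014): n = 593; a·d/n = 31·224/593 = 11.7099; b·c/n = 155·183/593 = 47.8331
Stratum 2 (2015–2019): n = 6574; a·d/n = 498·2254/6574 = 170.7472; b·c/n = 3261·561/6574 = 278.2813
OR_MH = (11.7099 + 170.7472) / (47.8331 + 278.2813) = 182.4571 / 326.1143 = 0.55949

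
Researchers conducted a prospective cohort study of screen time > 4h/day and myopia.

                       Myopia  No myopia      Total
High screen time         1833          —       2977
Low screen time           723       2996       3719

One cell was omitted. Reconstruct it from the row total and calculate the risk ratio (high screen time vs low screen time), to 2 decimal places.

The missing cell is in the exposed row: 2977 − 1833 = 1144.
So a = 1833, b = 1144, c = 723, d = 2996.
RR = [a/(a+b)] / [c/(c+d)] = (1833/2977) / (723/3719) = 0.61572/0.19441 = 3.16717

3.17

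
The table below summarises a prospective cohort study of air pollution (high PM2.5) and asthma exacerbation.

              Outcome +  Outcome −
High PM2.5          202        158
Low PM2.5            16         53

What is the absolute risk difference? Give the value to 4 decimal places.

Cells: a = 202, b = 158, c = 16, d = 53.
Risk in exposed = 202/360 = 0.561111; risk in unexposed = 16/69 = 0.231884.
Risk difference = 0.561111 − 0.231884 = 0.329227

0.3292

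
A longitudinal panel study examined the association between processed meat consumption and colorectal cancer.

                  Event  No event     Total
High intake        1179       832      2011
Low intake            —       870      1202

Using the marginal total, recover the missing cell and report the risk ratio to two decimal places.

2.12

The missing cell is in the unexposed row: 1202 − 870 = 332.
So a = 1179, b = 832, c = 332, d = 870.
RR = [a/(a+b)] / [c/(c+d)] = (1179/2011) / (332/1202) = 0.58628/0.27621 = 2.12260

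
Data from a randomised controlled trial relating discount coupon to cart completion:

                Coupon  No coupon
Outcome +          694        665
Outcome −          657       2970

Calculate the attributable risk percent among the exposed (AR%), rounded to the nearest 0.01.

Reading the table with exposure as columns: a = 694 (Coupon, case), b = 657 (Coupon, non-case), c = 665 (No coupon, case), d = 2970.
Risk in exposed = 694/1351 = 0.51369; risk in unexposed = 665/3635 = 0.18294.
RR = 0.51369/0.18294 = 2.80793
AR% = (RR − 1)/RR × 100 = (2.80793 − 1)/2.80793 × 100 = 64.3866%

64.39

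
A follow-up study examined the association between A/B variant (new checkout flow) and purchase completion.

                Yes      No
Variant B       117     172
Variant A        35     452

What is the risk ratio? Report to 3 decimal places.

Cells: a = 117, b = 172, c = 35, d = 452.
Risk in exposed = 117/289 = 0.40484; risk in unexposed = 35/487 = 0.07187.
RR = 0.40484 / 0.07187 = 5.63312
The risk among the exposed is 5.63 times that among the unexposed.

5.633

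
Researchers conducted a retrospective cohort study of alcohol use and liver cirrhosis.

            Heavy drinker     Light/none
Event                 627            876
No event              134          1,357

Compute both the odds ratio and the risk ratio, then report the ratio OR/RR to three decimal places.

Reading the table with exposure as columns: a = 627 (Heavy drinker, case), b = 134 (Heavy drinker, non-case), c = 876 (Light/none, case), d = 1357.
OR = (627·1357)/(134·876) = 850839/117384 = 7.24834
Risk in exposed = 627/761 = 0.82392; risk in unexposed = 876/2233 = 0.39230; RR = 2.10023
OR/RR = 7.24834 / 2.10023 = 3.45121
The outcome is not rare, so the OR lies further from 1 than the RR.

3.451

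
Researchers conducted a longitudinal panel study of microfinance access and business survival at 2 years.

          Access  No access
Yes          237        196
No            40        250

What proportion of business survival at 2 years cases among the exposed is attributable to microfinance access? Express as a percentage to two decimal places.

48.64

Reading the table with exposure as columns: a = 237 (Access, case), b = 40 (Access, non-case), c = 196 (No access, case), d = 250.
Risk in exposed = 237/277 = 0.85560; risk in unexposed = 196/446 = 0.43946.
RR = 0.85560/0.43946 = 1.94692
AR% = (RR − 1)/RR × 100 = (1.94692 − 1)/1.94692 × 100 = 48.6367%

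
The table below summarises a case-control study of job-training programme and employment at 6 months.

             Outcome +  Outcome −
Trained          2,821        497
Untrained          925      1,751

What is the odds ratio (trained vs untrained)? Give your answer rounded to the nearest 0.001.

Cells: a = 2821, b = 497, c = 925, d = 1751.
OR = (a·d)/(b·c) = (2821 × 1751) / (497 × 925) = 4939571 / 459725 = 10.74462
The odds of employment at 6 months are about 10.74 times as high in the trained group.

10.745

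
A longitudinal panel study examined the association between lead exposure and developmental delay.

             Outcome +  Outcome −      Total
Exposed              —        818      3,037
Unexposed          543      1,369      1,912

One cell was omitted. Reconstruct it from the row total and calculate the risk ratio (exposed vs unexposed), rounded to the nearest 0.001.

The missing cell is in the exposed row: 3037 − 818 = 2219.
So a = 2219, b = 818, c = 543, d = 1369.
RR = [a/(a+b)] / [c/(c+d)] = (2219/3037) / (543/1912) = 0.73066/0.28400 = 2.57277

2.573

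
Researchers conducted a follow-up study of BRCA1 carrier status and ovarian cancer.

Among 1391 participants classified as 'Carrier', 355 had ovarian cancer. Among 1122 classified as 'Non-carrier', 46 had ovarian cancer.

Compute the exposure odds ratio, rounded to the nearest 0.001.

8.015

From the description: a = 355, b = 1036, c = 46, d = 1076.
OR = (a·d)/(b·c) = (355 × 1076) / (1036 × 46) = 381980 / 47656 = 8.01536
The odds of ovarian cancer are about 8.02 times as high in the carrier group.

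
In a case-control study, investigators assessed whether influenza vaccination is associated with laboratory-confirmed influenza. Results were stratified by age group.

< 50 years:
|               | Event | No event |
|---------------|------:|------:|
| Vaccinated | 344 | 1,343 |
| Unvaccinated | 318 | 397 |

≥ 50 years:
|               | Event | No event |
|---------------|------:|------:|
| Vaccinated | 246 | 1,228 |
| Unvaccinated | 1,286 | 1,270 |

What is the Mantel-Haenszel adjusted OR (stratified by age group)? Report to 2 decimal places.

OR_MH = Σ(aᵢdᵢ/nᵢ) / Σ(bᵢcᵢ/nᵢ), where nᵢ is the stratum total.
Stratum 1 (< 50 years): n = 2402; a·d/n = 344·397/2402 = 56.8560; b·c/n = 1343·318/2402 = 177.7993
Stratum 2 (≥ 50 years): n = 4030; a·d/n = 246·1270/4030 = 77.5236; b·c/n = 1228·1286/4030 = 391.8630
OR_MH = (56.8560 + 77.5236) / (177.7993 + 391.8630) = 134.3795 / 569.6624 = 0.23589

0.24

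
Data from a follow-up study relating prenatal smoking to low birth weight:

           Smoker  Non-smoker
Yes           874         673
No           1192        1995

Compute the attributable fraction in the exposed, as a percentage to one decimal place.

40.4

Reading the table with exposure as columns: a = 874 (Smoker, case), b = 1192 (Smoker, non-case), c = 673 (Non-smoker, case), d = 1995.
Risk in exposed = 874/2066 = 0.42304; risk in unexposed = 673/2668 = 0.25225.
RR = 0.42304/0.25225 = 1.67707
AR% = (RR − 1)/RR × 100 = (1.67707 − 1)/1.67707 × 100 = 40.3723%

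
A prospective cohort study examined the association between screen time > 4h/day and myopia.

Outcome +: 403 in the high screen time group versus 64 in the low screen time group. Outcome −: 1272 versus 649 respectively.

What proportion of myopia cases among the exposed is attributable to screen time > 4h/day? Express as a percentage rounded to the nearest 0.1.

62.7

From the description: a = 403, b = 1272, c = 64, d = 649.
Risk in exposed = 403/1675 = 0.24060; risk in unexposed = 64/713 = 0.08976.
RR = 0.24060/0.08976 = 2.68040
AR% = (RR − 1)/RR × 100 = (2.68040 − 1)/2.68040 × 100 = 62.6922%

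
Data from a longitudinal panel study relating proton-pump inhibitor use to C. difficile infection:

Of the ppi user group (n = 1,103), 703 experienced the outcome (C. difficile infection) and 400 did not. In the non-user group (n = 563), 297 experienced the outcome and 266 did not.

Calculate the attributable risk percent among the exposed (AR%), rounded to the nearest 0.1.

From the description: a = 703, b = 400, c = 297, d = 266.
Risk in exposed = 703/1103 = 0.63735; risk in unexposed = 297/563 = 0.52753.
RR = 0.63735/0.52753 = 1.20818
AR% = (RR − 1)/RR × 100 = (1.20818 − 1)/1.20818 × 100 = 17.2309%

17.2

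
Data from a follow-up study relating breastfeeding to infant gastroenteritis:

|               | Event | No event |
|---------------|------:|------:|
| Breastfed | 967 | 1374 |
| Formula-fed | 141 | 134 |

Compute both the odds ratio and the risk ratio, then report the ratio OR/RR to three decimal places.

Cells: a = 967, b = 1374, c = 141, d = 134.
OR = (967·134)/(1374·141) = 129578/193734 = 0.66884
Risk in exposed = 967/2341 = 0.41307; risk in unexposed = 141/275 = 0.51273; RR = 0.80564
OR/RR = 0.66884 / 0.80564 = 0.83021
The outcome is not rare, so the OR lies further from 1 than the RR.

0.830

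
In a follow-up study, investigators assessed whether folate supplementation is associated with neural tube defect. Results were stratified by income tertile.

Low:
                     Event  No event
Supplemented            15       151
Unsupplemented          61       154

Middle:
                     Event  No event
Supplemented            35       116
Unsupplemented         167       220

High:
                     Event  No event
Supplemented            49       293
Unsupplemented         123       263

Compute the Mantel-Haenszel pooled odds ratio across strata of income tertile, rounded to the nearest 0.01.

OR_MH = Σ(aᵢdᵢ/nᵢ) / Σ(bᵢcᵢ/nᵢ), where nᵢ is the stratum total.
Stratum 1 (Low): n = 381; a·d/n = 15·154/381 = 6.0630; b·c/n = 151·61/381 = 24.1759
Stratum 2 (Middle): n = 538; a·d/n = 35·220/538 = 14.3123; b·c/n = 116·167/538 = 36.0074
Stratum 3 (High): n = 728; a·d/n = 49·263/728 = 17.7019; b·c/n = 293·123/728 = 49.5041
OR_MH = (6.0630 + 14.3123 + 17.7019) / (24.1759 + 36.0074 + 49.5041) = 38.0772 / 109.6874 = 0.34714

0.35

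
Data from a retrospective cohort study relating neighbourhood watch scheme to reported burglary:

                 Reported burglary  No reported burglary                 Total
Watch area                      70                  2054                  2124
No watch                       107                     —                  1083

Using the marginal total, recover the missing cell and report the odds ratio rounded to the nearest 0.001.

0.311

The missing cell is in the unexposed row: 1083 − 107 = 976.
So a = 70, b = 2054, c = 107, d = 976.
OR = (a·d)/(b·c) = (70 × 976) / (2054 × 107) = 68320 / 219778 = 0.31086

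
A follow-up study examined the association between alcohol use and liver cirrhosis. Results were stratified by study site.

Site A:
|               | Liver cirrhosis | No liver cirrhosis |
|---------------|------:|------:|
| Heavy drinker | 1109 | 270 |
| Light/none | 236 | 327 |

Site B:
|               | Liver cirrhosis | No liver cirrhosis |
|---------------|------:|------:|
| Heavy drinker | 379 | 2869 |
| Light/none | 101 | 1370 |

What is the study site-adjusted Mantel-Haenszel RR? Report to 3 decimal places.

RR_MH = Σ(aᵢ·n₀ᵢ/nᵢ) / Σ(cᵢ·n₁ᵢ/nᵢ), with n₁ᵢ = aᵢ+bᵢ (exposed), n₀ᵢ = cᵢ+dᵢ (unexposed), nᵢ = n₁ᵢ+n₀ᵢ.
Stratum 1 (Site A): n₁ = 1379, n₀ = 563, n = 1942; a·n₀/n = 1109·563/1942 = 321.5072; c·n₁/n = 236·1379/1942 = 167.5819
Stratum 2 (Site B): n₁ = 3248, n₀ = 1471, n = 4719; a·n₀/n = 379·1471/4719 = 118.1413; c·n₁/n = 101·3248/4719 = 69.5164
RR_MH = (321.5072 + 118.1413) / (167.5819 + 69.5164) = 439.6486 / 237.0983 = 1.85429

1.854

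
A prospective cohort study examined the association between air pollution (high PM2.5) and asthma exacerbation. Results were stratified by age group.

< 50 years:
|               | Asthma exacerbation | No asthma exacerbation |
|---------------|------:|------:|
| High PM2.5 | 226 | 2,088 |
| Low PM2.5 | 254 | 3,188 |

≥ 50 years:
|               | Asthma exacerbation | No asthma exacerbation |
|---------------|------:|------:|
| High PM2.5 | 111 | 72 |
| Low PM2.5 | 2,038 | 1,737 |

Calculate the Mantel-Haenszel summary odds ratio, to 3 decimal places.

1.346

OR_MH = Σ(aᵢdᵢ/nᵢ) / Σ(bᵢcᵢ/nᵢ), where nᵢ is the stratum total.
Stratum 1 (< 50 years): n = 5756; a·d/n = 226·3188/5756 = 125.1716; b·c/n = 2088·254/5756 = 92.1390
Stratum 2 (≥ 50 years): n = 3958; a·d/n = 111·1737/3958 = 48.7132; b·c/n = 72·2038/3958 = 37.0733
OR_MH = (125.1716 + 48.7132) / (92.1390 + 37.0733) = 173.8849 / 129.2123 = 1.34573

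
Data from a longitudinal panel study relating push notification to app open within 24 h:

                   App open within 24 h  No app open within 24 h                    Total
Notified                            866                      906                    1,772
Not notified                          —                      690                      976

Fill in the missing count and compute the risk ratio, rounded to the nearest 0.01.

The missing cell is in the unexposed row: 976 − 690 = 286.
So a = 866, b = 906, c = 286, d = 690.
RR = [a/(a+b)] / [c/(c+d)] = (866/1772) / (286/976) = 0.48871/0.29303 = 1.66778

1.67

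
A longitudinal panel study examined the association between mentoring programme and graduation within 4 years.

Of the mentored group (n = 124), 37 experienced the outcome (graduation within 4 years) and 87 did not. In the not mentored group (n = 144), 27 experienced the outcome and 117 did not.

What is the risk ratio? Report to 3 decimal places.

From the description: a = 37, b = 87, c = 27, d = 117.
Risk in exposed = 37/124 = 0.29839; risk in unexposed = 27/144 = 0.18750.
RR = 0.29839 / 0.18750 = 1.59140
The risk among the exposed is 1.59 times that among the unexposed.

1.591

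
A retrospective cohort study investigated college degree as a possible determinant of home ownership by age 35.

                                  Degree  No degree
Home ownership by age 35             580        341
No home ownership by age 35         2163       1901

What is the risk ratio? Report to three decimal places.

Reading the table with exposure as columns: a = 580 (Degree, case), b = 2163 (Degree, non-case), c = 341 (No degree, case), d = 1901.
Risk in exposed = 580/2743 = 0.21145; risk in unexposed = 341/2242 = 0.15210.
RR = 0.21145 / 0.15210 = 1.39022
The risk among the exposed is 1.39 times that among the unexposed.

1.390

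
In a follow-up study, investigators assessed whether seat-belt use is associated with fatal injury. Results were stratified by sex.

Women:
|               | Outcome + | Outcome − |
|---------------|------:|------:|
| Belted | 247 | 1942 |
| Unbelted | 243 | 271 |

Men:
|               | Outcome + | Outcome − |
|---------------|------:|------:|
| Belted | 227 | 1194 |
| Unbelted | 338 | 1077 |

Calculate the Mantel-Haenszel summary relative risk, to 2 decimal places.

RR_MH = Σ(aᵢ·n₀ᵢ/nᵢ) / Σ(cᵢ·n₁ᵢ/nᵢ), with n₁ᵢ = aᵢ+bᵢ (exposed), n₀ᵢ = cᵢ+dᵢ (unexposed), nᵢ = n₁ᵢ+n₀ᵢ.
Stratum 1 (Women): n₁ = 2189, n₀ = 514, n = 2703; a·n₀/n = 247·514/2703 = 46.9693; c·n₁/n = 243·2189/2703 = 196.7913
Stratum 2 (Men): n₁ = 1421, n₀ = 1415, n = 2836; a·n₀/n = 227·1415/2836 = 113.2599; c·n₁/n = 338·1421/2836 = 169.3575
RR_MH = (46.9693 + 113.2599) / (196.7913 + 169.3575) = 160.2292 / 366.1489 = 0.43761

0.44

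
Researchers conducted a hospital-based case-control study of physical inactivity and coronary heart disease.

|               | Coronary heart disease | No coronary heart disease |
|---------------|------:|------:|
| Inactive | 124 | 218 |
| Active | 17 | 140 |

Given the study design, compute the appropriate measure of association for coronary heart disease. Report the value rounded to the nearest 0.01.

Cells: a = 124, b = 218, c = 17, d = 140.
This is a hospital-based case-control study: participants were sampled on outcome status, so risks in the source population cannot be estimated directly — relative risk is not valid here. The odds ratio is the appropriate measure.
OR = (a·d)/(b·c) = (124 × 140) / (218 × 17) = 17360 / 3706 = 4.68430

4.68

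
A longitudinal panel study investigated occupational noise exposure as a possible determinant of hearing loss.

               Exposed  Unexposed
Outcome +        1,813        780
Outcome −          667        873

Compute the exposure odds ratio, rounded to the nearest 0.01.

3.04

Reading the table with exposure as columns: a = 1813 (Exposed, case), b = 667 (Exposed, non-case), c = 780 (Unexposed, case), d = 873.
OR = (a·d)/(b·c) = (1813 × 873) / (667 × 780) = 1582749 / 520260 = 3.04223
The odds of hearing loss are about 3.04 times as high in the exposed group.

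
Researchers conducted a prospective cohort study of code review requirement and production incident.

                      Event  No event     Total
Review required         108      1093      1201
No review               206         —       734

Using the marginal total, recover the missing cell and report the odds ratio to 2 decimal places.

The missing cell is in the unexposed row: 734 − 206 = 528.
So a = 108, b = 1093, c = 206, d = 528.
OR = (a·d)/(b·c) = (108 × 528) / (1093 × 206) = 57024 / 225158 = 0.25326

0.25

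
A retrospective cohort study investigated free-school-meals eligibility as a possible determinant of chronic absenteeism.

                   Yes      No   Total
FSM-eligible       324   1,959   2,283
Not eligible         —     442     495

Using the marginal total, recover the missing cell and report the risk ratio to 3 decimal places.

1.325

The missing cell is in the unexposed row: 495 − 442 = 53.
So a = 324, b = 1959, c = 53, d = 442.
RR = [a/(a+b)] / [c/(c+d)] = (324/2283) / (53/495) = 0.14192/0.10707 = 1.32547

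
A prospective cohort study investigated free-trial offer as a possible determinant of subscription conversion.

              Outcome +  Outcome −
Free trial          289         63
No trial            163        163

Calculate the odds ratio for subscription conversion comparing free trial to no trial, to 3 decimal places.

Cells: a = 289, b = 63, c = 163, d = 163.
OR = (a·d)/(b·c) = (289 × 163) / (63 × 163) = 47107 / 10269 = 4.58730
The odds of subscription conversion are about 4.59 times as high in the free trial group.

4.587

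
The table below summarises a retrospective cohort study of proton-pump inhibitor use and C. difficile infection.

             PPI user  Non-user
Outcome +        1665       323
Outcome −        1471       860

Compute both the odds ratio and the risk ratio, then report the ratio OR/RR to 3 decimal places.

1.550

Reading the table with exposure as columns: a = 1665 (PPI user, case), b = 1471 (PPI user, non-case), c = 323 (Non-user, case), d = 860.
OR = (1665·860)/(1471·323) = 1431900/475133 = 3.01368
Risk in exposed = 1665/3136 = 0.53093; risk in unexposed = 323/1183 = 0.27303; RR = 1.94456
OR/RR = 3.01368 / 1.94456 = 1.54981
The outcome is not rare, so the OR lies further from 1 than the RR.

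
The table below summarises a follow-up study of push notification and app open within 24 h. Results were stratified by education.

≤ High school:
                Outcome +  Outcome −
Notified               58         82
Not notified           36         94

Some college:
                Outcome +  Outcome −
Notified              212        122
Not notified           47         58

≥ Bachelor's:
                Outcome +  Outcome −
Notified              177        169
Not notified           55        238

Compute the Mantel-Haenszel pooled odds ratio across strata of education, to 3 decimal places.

2.961

OR_MH = Σ(aᵢdᵢ/nᵢ) / Σ(bᵢcᵢ/nᵢ), where nᵢ is the stratum total.
Stratum 1 (≤ High school): n = 270; a·d/n = 58·94/270 = 20.1926; b·c/n = 82·36/270 = 10.9333
Stratum 2 (Some college): n = 439; a·d/n = 212·58/439 = 28.0091; b·c/n = 122·47/439 = 13.0615
Stratum 3 (≥ Bachelor's): n = 639; a·d/n = 177·238/639 = 65.9249; b·c/n = 169·55/639 = 14.5462
OR_MH = (20.1926 + 28.0091 + 65.9249) / (10.9333 + 13.0615 + 14.5462) = 114.1266 / 38.5410 = 2.96117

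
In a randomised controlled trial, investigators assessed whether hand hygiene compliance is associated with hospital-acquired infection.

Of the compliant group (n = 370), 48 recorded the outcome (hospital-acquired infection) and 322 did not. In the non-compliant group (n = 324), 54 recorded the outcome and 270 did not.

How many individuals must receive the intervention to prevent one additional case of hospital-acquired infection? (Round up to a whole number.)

Risk in treated group = 48/370 = 0.12973; risk in control = 54/324 = 0.16667.
Absolute risk reduction = 0.16667 − 0.12973 = 0.03694
NNT = 1 / ARR = 1 / 0.03694 = 27.073 → round up → 28

28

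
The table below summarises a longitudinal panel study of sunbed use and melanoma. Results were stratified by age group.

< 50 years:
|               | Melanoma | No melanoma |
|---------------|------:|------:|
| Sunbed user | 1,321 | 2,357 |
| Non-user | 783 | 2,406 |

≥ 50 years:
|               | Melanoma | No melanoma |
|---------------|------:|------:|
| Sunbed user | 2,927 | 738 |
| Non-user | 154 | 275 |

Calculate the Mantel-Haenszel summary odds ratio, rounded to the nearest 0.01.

OR_MH = Σ(aᵢdᵢ/nᵢ) / Σ(bᵢcᵢ/nᵢ), where nᵢ is the stratum total.
Stratum 1 (< 50 years): n = 6867; a·d/n = 1321·2406/6867 = 462.8405; b·c/n = 2357·783/6867 = 268.7536
Stratum 2 (≥ 50 years): n = 4094; a·d/n = 2927·275/4094 = 196.6109; b·c/n = 738·154/4094 = 27.7606
OR_MH = (462.8405 + 196.6109) / (268.7536 + 27.7606) = 659.4514 / 296.5142 = 2.22401

2.22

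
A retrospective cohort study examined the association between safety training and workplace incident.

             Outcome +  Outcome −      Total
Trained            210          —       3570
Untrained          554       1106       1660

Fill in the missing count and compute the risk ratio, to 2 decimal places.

The missing cell is in the exposed row: 3570 − 210 = 3360.
So a = 210, b = 3360, c = 554, d = 1106.
RR = [a/(a+b)] / [c/(c+d)] = (210/3570) / (554/1660) = 0.05882/0.33373 = 0.17626

0.18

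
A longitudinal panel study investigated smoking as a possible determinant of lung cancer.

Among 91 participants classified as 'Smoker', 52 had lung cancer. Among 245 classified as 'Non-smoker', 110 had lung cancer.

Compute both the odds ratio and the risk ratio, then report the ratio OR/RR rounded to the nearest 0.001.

1.286

From the description: a = 52, b = 39, c = 110, d = 135.
OR = (52·135)/(39·110) = 7020/4290 = 1.63636
Risk in exposed = 52/91 = 0.57143; risk in unexposed = 110/245 = 0.44898; RR = 1.27273
OR/RR = 1.63636 / 1.27273 = 1.28571
The outcome is not rare, so the OR lies further from 1 than the RR.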